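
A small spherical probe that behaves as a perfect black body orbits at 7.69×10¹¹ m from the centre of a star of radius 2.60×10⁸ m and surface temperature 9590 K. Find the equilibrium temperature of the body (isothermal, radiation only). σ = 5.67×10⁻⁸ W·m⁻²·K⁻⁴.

T ≈ 125 K

The star's surface emits σT_*⁴; at distance d the flux is S = σT_*⁴(R_*/d)².
S = 5.67×10⁻⁸·(9590)⁴·(2.60×10⁸/7.69×10¹¹)² = 54.82 W/m².
For an isothermal sphere T⁴ = (1−a)S/(4σ) = 2.417×10⁸ K⁴.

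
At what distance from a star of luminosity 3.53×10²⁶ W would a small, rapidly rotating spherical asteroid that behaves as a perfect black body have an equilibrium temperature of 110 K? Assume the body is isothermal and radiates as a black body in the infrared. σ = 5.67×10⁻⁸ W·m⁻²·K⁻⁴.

d ≈ 9.20×10¹¹ m

For an isothermal black-emitting sphere, (1−a)S·πr² = σ·4πr²·T⁴ ⇒ S = 4σT⁴/(1−a).
S = 4·5.67×10⁻⁸·(110)⁴/1.00 = 33.21 W/m².
Flux falls as S = L/(4πd²), so d = √(L/(4πS)) = √(3.53×10²⁶/(4π·33.21)).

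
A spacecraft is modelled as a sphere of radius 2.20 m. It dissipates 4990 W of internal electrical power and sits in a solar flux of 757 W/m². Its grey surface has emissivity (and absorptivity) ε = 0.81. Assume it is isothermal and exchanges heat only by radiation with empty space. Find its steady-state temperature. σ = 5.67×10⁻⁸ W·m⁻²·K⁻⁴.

T ≈ 268 K

At steady state, absorbed solar power + internal power = radiated power.
Absorbed: α·S·A_cross = 0.81·757·15.21 = 9323 W (cross-section πr²).
Total input = 9323 + 4990 = 14310 W.
Radiated: εσ·A_surf·T⁴ with A_surf = 4πr² = 60.82 m².
T⁴ = 14310/(0.81·5.67×10⁻⁸·60.82) = 5.124×10⁹ K⁴.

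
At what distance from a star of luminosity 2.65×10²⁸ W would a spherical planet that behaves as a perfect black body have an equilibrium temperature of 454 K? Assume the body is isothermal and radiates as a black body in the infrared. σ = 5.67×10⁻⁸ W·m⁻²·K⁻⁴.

For an isothermal black-emitting sphere, (1−a)S·πr² = σ·4πr²·T⁴ ⇒ S = 4σT⁴/(1−a).
S = 4·5.67×10⁻⁸·(454)⁴/1.00 = 9635 W/m².
Flux falls as S = L/(4πd²), so d = √(L/(4πS)) = √(2.65×10²⁸/(4π·9635)).

d ≈ 4.68×10¹¹ m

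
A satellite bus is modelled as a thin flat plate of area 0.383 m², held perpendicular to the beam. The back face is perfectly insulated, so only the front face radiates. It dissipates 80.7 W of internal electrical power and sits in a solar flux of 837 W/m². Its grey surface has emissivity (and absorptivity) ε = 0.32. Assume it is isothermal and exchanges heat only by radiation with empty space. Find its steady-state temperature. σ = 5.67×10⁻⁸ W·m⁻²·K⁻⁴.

At steady state, absorbed solar power + internal power = radiated power.
Absorbed: α·S·A_cross = 0.32·837·0.3830 = 102.6 W (cross-section A).
Total input = 102.6 + 80.7 = 183.3 W.
Radiated: εσ·A_surf·T⁴ with A_surf = A = 0.3830 m².
T⁴ = 183.3/(0.32·5.67×10⁻⁸·0.3830) = 2.637×10¹⁰ K⁴.

T ≈ 403 K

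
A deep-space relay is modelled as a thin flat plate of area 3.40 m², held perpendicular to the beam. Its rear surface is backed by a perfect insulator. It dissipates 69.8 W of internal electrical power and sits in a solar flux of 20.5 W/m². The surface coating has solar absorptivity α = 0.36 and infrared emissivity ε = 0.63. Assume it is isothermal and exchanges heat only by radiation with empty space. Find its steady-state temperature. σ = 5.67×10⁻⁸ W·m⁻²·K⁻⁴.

T ≈ 167 K

At steady state, absorbed solar power + internal power = radiated power.
Absorbed: α·S·A_cross = 0.36·20.5·3.400 = 25.09 W (cross-section A).
Total input = 25.09 + 69.8 = 94.89 W.
Radiated: εσ·A_surf·T⁴ with A_surf = A = 3.400 m².
T⁴ = 94.89/(0.63·5.67×10⁻⁸·3.400) = 7.813×10⁸ K⁴.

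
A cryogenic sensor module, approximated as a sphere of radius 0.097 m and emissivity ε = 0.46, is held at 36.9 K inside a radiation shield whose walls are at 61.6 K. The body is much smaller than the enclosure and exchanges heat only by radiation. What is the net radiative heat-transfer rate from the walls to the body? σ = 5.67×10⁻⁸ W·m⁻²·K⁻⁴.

P_net ≈ 0.0387 W

For a small grey body in a large enclosure: P_net = εσA(T_body⁴ − T_wall⁴).
A = 4πr² = 0.1182 m²; T_body⁴ − T_wall⁴ = 1.854×10⁶ − 1.440×10⁷ = -1.254×10⁷ K⁴.
|P_net| = 0.46·5.67×10⁻⁸·0.1182·1.254×10⁷.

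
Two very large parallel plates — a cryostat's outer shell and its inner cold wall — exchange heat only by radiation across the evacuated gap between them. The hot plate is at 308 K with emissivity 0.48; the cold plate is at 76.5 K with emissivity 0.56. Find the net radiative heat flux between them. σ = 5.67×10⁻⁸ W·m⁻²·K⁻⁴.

For two infinite grey parallel plates, q = σ(T₁⁴ − T₂⁴)/(1/ε₁ + 1/ε₂ − 1).
T₁⁴ − T₂⁴ = 8.999×10⁹ − 3.425×10⁷ = 8.965×10⁹ K⁴.
1/ε₁ + 1/ε₂ − 1 = 2.083 + 1.786 − 1 = 2.869.
q = 5.67×10⁻⁸ × 8.965×10⁹ / 2.869.

q ≈ 177 W/m²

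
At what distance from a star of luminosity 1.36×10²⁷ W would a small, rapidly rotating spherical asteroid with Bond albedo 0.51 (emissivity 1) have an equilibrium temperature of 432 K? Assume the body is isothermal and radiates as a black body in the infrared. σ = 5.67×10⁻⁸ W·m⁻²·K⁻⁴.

d ≈ 8.19×10¹⁰ m

For an isothermal black-emitting sphere, (1−a)S·πr² = σ·4πr²·T⁴ ⇒ S = 4σT⁴/(1−a).
S = 4·5.67×10⁻⁸·(432)⁴/0.490 = 16120 W/m².
Flux falls as S = L/(4πd²), so d = √(L/(4πS)) = √(1.36×10²⁷/(4π·16120)).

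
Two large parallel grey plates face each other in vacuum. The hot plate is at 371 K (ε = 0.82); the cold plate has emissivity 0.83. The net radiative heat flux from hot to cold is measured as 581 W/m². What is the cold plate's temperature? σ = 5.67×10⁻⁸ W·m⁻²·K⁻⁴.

q = σ(T₁⁴ − T₂⁴)/(1/ε₁ + 1/ε₂ − 1); denominator = 1.424.
T₂⁴ = T₁⁴ − q·(1/ε₁+1/ε₂−1)/σ = 1.895×10¹⁰ − 581·1.424/5.67×10⁻⁸
    = 4.350×10⁹ K⁴.

T₂ ≈ 257 K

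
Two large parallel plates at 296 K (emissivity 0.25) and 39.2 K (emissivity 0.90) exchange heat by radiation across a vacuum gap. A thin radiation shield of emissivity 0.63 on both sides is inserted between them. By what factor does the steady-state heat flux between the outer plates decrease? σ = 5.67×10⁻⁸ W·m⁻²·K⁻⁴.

factor ≈ 1.53

Without shield: q₀ = σΔ(T⁴)/(1/ε₁+1/ε₂−1) with denominator 4.111.
With shield the two gaps are in series; the resistances add: (1/ε₁+1/ε_s−1)+(1/ε_s+1/ε₂−1) = 4.587+1.698 = 6.286.
Heat-flux ratio q₀/q = 6.286/4.111.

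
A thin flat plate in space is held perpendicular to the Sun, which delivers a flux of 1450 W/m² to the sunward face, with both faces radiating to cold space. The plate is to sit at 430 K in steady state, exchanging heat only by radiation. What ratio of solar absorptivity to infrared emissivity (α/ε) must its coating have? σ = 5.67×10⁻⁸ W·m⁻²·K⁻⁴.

Balance: αS·A = εσ·2A·T⁴ ⇒ α/ε = 2σT⁴/S.
α/ε = 2·5.67×10⁻⁸·(430)⁴/1450 = 2·5.67×10⁻⁸·3.419×10¹⁰/1450.

α/ε ≈ 2.67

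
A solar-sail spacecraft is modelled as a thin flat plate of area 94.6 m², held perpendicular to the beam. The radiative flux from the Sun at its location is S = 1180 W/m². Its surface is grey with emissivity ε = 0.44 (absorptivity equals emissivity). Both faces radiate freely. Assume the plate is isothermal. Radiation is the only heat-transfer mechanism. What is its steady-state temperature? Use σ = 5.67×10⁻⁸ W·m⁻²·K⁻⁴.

At equilibrium, absorbed power = emitted power.
Absorbing cross-section = A = 94.60 m²; emitting surface = 2A = 189.2 m² (ratio 2).
εS·A_cross = εσ·A_surf·T⁴  ⇒  T⁴ = S/(2σ)   (ε cancels).
T⁴ = 1180/(2·5.67×10⁻⁸) = 1.041×10¹⁰ K⁴.
T = (1.041×10¹⁰)^(1/4).

T ≈ 319 K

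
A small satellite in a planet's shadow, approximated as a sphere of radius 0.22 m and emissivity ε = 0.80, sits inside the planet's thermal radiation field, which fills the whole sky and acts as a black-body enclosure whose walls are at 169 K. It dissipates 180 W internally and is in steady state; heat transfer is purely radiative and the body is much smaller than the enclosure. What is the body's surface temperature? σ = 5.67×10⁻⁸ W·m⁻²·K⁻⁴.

T ≈ 293 K

For a small grey body in a large enclosure, net radiated power = εσA(T⁴ − T_w⁴).
Steady state: P = εσA(T⁴ − T_w⁴) with A = 4πr² = 0.6082 m².
T⁴ = P/(εσA) + T_w⁴ = 180/(0.80·5.67×10⁻⁸·0.6082) + (169)⁴
    = 6.524×10⁹ + 8.157×10⁸ = 7.340×10⁹ K⁴.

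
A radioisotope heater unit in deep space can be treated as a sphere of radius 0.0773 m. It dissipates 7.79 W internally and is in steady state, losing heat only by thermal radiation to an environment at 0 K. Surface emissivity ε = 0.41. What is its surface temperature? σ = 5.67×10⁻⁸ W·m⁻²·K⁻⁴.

Steady state: internal power = radiated power, P = εσA T⁴.
Radiating area A = 4πr² = 0.07509 m².
T⁴ = P/(εσA) = 7.79/(0.41·5.67×10⁻⁸·0.07509) = 4.463×10⁹ K⁴.
T = (4.463×10⁹)^(1/4).

T ≈ 258 K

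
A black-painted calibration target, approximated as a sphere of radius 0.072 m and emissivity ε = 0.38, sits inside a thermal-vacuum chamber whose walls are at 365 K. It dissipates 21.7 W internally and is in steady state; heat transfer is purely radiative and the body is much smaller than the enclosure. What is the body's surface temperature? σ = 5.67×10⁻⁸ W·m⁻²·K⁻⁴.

For a small grey body in a large enclosure, net radiated power = εσA(T⁴ − T_w⁴).
Steady state: P = εσA(T⁴ − T_w⁴) with A = 4πr² = 0.06514 m².
T⁴ = P/(εσA) + T_w⁴ = 21.7/(0.38·5.67×10⁻⁸·0.06514) + (365)⁴
    = 1.546×10¹⁰ + 1.775×10¹⁰ = 3.321×10¹⁰ K⁴.

T ≈ 427 K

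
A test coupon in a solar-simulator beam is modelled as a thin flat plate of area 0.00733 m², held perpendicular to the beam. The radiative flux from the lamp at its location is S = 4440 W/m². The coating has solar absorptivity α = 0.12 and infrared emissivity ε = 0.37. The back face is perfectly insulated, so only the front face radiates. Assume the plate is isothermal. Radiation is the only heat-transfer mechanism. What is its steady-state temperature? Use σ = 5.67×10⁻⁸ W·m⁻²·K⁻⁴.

At equilibrium, absorbed power = emitted power.
Absorbing cross-section = A = 0.007330 m²; emitting surface = A = 0.007330 m² (ratio 1).
αS·A_cross = εσ·A_surf·T⁴  ⇒  T⁴ = αS/(ε·1σ).
T⁴ = 0.120·4440/(0.37·1·5.67×10⁻⁸) = 2.540×10¹⁰ K⁴.
T = (2.540×10¹⁰)^(1/4).

T ≈ 399 K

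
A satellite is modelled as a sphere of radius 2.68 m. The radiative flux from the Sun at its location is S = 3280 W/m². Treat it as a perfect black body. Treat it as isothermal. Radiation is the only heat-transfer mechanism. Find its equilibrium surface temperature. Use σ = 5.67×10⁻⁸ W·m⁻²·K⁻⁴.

T ≈ 347 K

At equilibrium, absorbed power = emitted power.
Absorbing cross-section = πr² = 22.56 m²; emitting surface = 4πr² = 90.26 m² (ratio 4).
S·A_cross = εσ·A_surf·T⁴  ⇒  T⁴ = S/(4σ).
T⁴ = 1.00·3280/(4·5.67×10⁻⁸) = 1.446×10¹⁰ K⁴.
T = (1.446×10¹⁰)^(1/4).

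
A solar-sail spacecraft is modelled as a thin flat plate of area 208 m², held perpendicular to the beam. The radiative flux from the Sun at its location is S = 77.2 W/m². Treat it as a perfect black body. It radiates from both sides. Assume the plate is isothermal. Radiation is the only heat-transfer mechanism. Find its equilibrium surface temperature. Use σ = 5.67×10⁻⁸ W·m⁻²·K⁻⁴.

At equilibrium, absorbed power = emitted power.
Absorbing cross-section = A = 208.0 m²; emitting surface = 2A = 416.0 m² (ratio 2).
S·A_cross = εσ·A_surf·T⁴  ⇒  T⁴ = S/(2σ).
T⁴ = 1.00·77.2/(2·5.67×10⁻⁸) = 6.808×10⁸ K⁴.
T = (6.808×10⁸)^(1/4).

T ≈ 162 K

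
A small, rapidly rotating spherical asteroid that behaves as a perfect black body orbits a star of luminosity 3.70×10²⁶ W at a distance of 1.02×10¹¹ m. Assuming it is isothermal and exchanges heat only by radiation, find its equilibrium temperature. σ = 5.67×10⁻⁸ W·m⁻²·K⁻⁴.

First find the stellar flux at distance d: S = L/(4πd²) = 3.70×10²⁶/(4π·(1.02×10¹¹)²) = 2830 W/m².
For an isothermal sphere, absorbed (1−a)S·πr² = emitted σ·4πr²·T⁴, so T⁴ = (1−a)S/(4σ).
T⁴ = 1.00·2830/(4·5.67×10⁻⁸) = 1.248×10¹⁰ K⁴.

T ≈ 334 K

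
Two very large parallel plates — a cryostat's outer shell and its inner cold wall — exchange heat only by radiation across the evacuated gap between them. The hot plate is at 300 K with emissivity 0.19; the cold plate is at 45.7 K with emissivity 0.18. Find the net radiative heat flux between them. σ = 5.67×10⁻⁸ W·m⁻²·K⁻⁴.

For two infinite grey parallel plates, q = σ(T₁⁴ − T₂⁴)/(1/ε₁ + 1/ε₂ − 1).
T₁⁴ − T₂⁴ = 8.100×10⁹ − 4.362×10⁶ = 8.096×10⁹ K⁴.
1/ε₁ + 1/ε₂ − 1 = 5.263 + 5.556 − 1 = 9.819.
q = 5.67×10⁻⁸ × 8.096×10⁹ / 9.819.

q ≈ 46.7 W/m²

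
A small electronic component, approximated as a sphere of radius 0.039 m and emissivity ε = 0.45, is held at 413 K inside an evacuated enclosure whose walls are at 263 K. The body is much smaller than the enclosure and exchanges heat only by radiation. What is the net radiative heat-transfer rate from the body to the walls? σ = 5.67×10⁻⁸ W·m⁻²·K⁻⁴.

P_net ≈ 11.9 W

For a small grey body in a large enclosure: P_net = εσA(T_body⁴ − T_wall⁴).
A = 4πr² = 0.01911 m²; T_body⁴ − T_wall⁴ = 2.909×10¹⁰ − 4.784×10⁹ = 2.431×10¹⁰ K⁴.
|P_net| = 0.45·5.67×10⁻⁸·0.01911·2.431×10¹⁰.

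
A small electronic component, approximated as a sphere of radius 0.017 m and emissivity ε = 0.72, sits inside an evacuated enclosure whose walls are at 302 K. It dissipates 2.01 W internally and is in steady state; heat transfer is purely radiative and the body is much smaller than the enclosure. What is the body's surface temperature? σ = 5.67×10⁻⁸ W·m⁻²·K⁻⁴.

T ≈ 385 K

For a small grey body in a large enclosure, net radiated power = εσA(T⁴ − T_w⁴).
Steady state: P = εσA(T⁴ − T_w⁴) with A = 4πr² = 0.003632 m².
T⁴ = P/(εσA) + T_w⁴ = 2.01/(0.72·5.67×10⁻⁸·0.003632) + (302)⁴
    = 1.356×10¹⁰ + 8.318×10⁹ = 2.188×10¹⁰ K⁴.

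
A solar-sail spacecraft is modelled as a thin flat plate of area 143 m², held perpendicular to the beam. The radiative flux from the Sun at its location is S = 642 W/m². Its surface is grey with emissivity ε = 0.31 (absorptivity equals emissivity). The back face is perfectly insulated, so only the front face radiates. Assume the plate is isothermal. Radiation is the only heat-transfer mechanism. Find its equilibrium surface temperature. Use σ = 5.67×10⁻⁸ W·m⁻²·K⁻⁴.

T ≈ 326 K

At equilibrium, absorbed power = emitted power.
Absorbing cross-section = A = 143.0 m²; emitting surface = A = 143.0 m² (ratio 1).
εS·A_cross = εσ·A_surf·T⁴  ⇒  T⁴ = S/(1σ)   (ε cancels).
T⁴ = 642/(1·5.67×10⁻⁸) = 1.132×10¹⁰ K⁴.
T = (1.132×10¹⁰)^(1/4).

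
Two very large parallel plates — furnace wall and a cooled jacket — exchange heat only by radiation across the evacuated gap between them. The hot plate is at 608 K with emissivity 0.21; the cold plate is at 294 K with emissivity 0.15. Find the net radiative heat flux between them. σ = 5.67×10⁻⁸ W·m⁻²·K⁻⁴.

For two infinite grey parallel plates, q = σ(T₁⁴ − T₂⁴)/(1/ε₁ + 1/ε₂ − 1).
T₁⁴ − T₂⁴ = 1.367×10¹¹ − 7.471×10⁹ = 1.292×10¹¹ K⁴.
1/ε₁ + 1/ε₂ − 1 = 4.762 + 6.667 − 1 = 10.43.
q = 5.67×10⁻⁸ × 1.292×10¹¹ / 10.43.

q ≈ 702 W/m²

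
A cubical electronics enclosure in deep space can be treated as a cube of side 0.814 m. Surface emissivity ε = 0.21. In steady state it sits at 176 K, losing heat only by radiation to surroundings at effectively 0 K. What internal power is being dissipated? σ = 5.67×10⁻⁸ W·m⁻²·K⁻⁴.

P ≈ 45.4 W

Steady state: P = εσA T⁴.
A = 6L² = 3.976 m²; T⁴ = (176)⁴ = 9.595×10⁸ K⁴.
P = 0.21 × 5.67×10⁻⁸ × 3.976 × 9.595×10⁸.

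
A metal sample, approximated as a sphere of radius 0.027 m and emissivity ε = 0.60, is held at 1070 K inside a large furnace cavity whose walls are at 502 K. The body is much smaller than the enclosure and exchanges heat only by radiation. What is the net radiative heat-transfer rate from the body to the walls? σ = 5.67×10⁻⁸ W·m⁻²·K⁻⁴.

P_net ≈ 389 W

For a small grey body in a large enclosure: P_net = εσA(T_body⁴ − T_wall⁴).
A = 4πr² = 0.009161 m²; T_body⁴ − T_wall⁴ = 1.311×10¹² − 6.351×10¹⁰ = 1.247×10¹² K⁴.
|P_net| = 0.60·5.67×10⁻⁸·0.009161·1.247×10¹².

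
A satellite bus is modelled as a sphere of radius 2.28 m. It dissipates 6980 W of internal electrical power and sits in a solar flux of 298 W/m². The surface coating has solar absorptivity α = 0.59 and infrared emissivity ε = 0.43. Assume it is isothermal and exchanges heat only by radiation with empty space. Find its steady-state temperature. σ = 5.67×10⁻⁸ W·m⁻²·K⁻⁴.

At steady state, absorbed solar power + internal power = radiated power.
Absorbed: α·S·A_cross = 0.59·298·16.33 = 2871 W (cross-section πr²).
Total input = 2871 + 6980 = 9851 W.
Radiated: εσ·A_surf·T⁴ with A_surf = 4πr² = 65.33 m².
T⁴ = 9851/(0.43·5.67×10⁻⁸·65.33) = 6.185×10⁹ K⁴.

T ≈ 280 K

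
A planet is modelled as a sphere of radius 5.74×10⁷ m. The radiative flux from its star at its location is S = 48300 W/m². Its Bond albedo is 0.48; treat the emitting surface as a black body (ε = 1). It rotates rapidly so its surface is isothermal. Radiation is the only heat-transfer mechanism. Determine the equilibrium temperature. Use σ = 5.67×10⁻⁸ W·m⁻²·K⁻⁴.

At equilibrium, absorbed power = emitted power.
Absorbing cross-section = πr² = 1.035×10¹⁶ m²; emitting surface = 4πr² = 4.140×10¹⁶ m² (ratio 4).
(1−a)S·A_cross = εσ·A_surf·T⁴  ⇒  T⁴ = (1−a)S/(4σ).
T⁴ = 0.520·48300/(4·5.67×10⁻⁸) = 1.107×10¹¹ K⁴.
T = (1.107×10¹¹)^(1/4).

T ≈ 577 K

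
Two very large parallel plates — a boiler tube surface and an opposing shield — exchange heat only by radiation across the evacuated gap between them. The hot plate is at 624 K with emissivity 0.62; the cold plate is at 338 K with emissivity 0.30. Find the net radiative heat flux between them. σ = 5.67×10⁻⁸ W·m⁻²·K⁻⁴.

q ≈ 1990 W/m²

For two infinite grey parallel plates, q = σ(T₁⁴ − T₂⁴)/(1/ε₁ + 1/ε₂ − 1).
T₁⁴ − T₂⁴ = 1.516×10¹¹ − 1.305×10¹⁰ = 1.386×10¹¹ K⁴.
1/ε₁ + 1/ε₂ − 1 = 1.613 + 3.333 − 1 = 3.946.
q = 5.67×10⁻⁸ × 1.386×10¹¹ / 3.946.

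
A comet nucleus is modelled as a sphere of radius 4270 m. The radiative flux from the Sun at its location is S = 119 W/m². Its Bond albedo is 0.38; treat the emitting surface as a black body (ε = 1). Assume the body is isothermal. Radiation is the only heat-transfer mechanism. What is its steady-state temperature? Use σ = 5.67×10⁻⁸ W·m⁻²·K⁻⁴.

T ≈ 134 K

At equilibrium, absorbed power = emitted power.
Absorbing cross-section = πr² = 5.728×10⁷ m²; emitting surface = 4πr² = 2.291×10⁸ m² (ratio 4).
(1−a)S·A_cross = εσ·A_surf·T⁴  ⇒  T⁴ = (1−a)S/(4σ).
T⁴ = 0.620·119/(4·5.67×10⁻⁸) = 3.253×10⁸ K⁴.
T = (3.253×10⁸)^(1/4).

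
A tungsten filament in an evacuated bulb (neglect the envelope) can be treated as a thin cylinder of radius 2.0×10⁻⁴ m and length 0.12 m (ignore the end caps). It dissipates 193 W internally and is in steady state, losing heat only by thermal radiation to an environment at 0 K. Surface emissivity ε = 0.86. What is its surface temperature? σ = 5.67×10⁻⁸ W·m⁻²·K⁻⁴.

T ≈ 2260 K

Steady state: internal power = radiated power, P = εσA T⁴.
Radiating area A = 2πrL = 1.508×10⁻⁴ m².
T⁴ = P/(εσA) = 193/(0.86·5.67×10⁻⁸·1.508×10⁻⁴) = 2.625×10¹³ K⁴.
T = (2.625×10¹³)^(1/4).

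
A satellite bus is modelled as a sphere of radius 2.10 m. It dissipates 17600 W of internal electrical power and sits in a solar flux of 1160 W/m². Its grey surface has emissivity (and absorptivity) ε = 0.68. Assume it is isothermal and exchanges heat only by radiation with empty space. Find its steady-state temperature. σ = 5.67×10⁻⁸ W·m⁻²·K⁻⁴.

T ≈ 340 K

At steady state, absorbed solar power + internal power = radiated power.
Absorbed: α·S·A_cross = 0.68·1160·13.85 = 10930 W (cross-section πr²).
Total input = 10930 + 17600 = 28530 W.
Radiated: εσ·A_surf·T⁴ with A_surf = 4πr² = 55.42 m².
T⁴ = 28530/(0.68·5.67×10⁻⁸·55.42) = 1.335×10¹⁰ K⁴.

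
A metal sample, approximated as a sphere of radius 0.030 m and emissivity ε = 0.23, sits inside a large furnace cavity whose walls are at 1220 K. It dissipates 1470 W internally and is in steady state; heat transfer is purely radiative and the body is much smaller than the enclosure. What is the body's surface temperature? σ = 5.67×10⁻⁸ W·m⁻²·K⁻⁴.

For a small grey body in a large enclosure, net radiated power = εσA(T⁴ − T_w⁴).
Steady state: P = εσA(T⁴ − T_w⁴) with A = 4πr² = 0.01131 m².
T⁴ = P/(εσA) + T_w⁴ = 1470/(0.23·5.67×10⁻⁸·0.01131) + (1220)⁴
    = 9.967×10¹² + 2.215×10¹² = 1.218×10¹³ K⁴.

T ≈ 1870 K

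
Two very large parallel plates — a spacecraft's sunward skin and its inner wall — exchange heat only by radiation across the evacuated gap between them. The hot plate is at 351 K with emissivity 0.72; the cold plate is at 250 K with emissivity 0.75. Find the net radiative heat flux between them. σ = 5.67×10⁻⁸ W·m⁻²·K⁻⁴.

q ≈ 371 W/m²

For two infinite grey parallel plates, q = σ(T₁⁴ − T₂⁴)/(1/ε₁ + 1/ε₂ − 1).
T₁⁴ − T₂⁴ = 1.518×10¹⁰ − 3.906×10⁹ = 1.127×10¹⁰ K⁴.
1/ε₁ + 1/ε₂ − 1 = 1.389 + 1.333 − 1 = 1.722.
q = 5.67×10⁻⁸ × 1.127×10¹⁰ / 1.722.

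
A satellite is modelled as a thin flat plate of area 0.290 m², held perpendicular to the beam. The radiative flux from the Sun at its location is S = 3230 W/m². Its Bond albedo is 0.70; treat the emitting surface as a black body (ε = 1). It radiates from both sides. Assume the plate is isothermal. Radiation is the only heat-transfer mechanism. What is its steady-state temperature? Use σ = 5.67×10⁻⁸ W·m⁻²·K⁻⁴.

At equilibrium, absorbed power = emitted power.
Absorbing cross-section = A = 0.2900 m²; emitting surface = 2A = 0.5800 m² (ratio 2).
(1−a)S·A_cross = εσ·A_surf·T⁴  ⇒  T⁴ = (1−a)S/(2σ).
T⁴ = 0.300·3230/(2·5.67×10⁻⁸) = 8.545×10⁹ K⁴.
T = (8.545×10⁹)^(1/4).

T ≈ 304 K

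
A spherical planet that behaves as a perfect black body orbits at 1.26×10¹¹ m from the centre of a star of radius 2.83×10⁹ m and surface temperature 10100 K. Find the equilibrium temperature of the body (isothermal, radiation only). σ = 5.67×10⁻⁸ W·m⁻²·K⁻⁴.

T ≈ 1070 K

The star's surface emits σT_*⁴; at distance d the flux is S = σT_*⁴(R_*/d)².
S = 5.67×10⁻⁸·(10100)⁴·(2.83×10⁹/1.26×10¹¹)² = 2.976×10⁵ W/m².
For an isothermal sphere T⁴ = (1−a)S/(4σ) = 1.312×10¹² K⁴.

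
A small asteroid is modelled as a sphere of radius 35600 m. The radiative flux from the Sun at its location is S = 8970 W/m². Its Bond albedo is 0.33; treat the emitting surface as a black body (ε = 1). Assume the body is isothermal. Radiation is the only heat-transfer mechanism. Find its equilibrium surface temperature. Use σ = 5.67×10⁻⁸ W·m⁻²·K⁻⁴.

At equilibrium, absorbed power = emitted power.
Absorbing cross-section = πr² = 3.982×10⁹ m²; emitting surface = 4πr² = 1.593×10¹⁰ m² (ratio 4).
(1−a)S·A_cross = εσ·A_surf·T⁴  ⇒  T⁴ = (1−a)S/(4σ).
T⁴ = 0.670·8970/(4·5.67×10⁻⁸) = 2.650×10¹⁰ K⁴.
T = (2.650×10¹⁰)^(1/4).

T ≈ 403 K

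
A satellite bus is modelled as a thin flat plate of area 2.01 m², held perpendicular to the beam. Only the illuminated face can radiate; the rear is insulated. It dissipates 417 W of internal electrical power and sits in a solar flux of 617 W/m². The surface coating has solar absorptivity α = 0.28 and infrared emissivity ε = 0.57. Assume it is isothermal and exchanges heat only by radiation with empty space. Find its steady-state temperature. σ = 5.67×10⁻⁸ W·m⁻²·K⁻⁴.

At steady state, absorbed solar power + internal power = radiated power.
Absorbed: α·S·A_cross = 0.28·617·2.010 = 347.2 W (cross-section A).
Total input = 347.2 + 417 = 764.2 W.
Radiated: εσ·A_surf·T⁴ with A_surf = A = 2.010 m².
T⁴ = 764.2/(0.57·5.67×10⁻⁸·2.010) = 1.176×10¹⁰ K⁴.

T ≈ 329 K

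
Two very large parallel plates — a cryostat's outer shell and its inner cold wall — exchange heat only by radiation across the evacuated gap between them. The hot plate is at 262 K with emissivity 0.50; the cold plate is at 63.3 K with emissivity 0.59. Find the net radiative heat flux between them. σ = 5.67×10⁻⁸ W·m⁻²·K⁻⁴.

For two infinite grey parallel plates, q = σ(T₁⁴ − T₂⁴)/(1/ε₁ + 1/ε₂ − 1).
T₁⁴ − T₂⁴ = 4.712×10⁹ − 1.606×10⁷ = 4.696×10⁹ K⁴.
1/ε₁ + 1/ε₂ − 1 = 2.000 + 1.695 − 1 = 2.695.
q = 5.67×10⁻⁸ × 4.696×10⁹ / 2.695.

q ≈ 98.8 W/m²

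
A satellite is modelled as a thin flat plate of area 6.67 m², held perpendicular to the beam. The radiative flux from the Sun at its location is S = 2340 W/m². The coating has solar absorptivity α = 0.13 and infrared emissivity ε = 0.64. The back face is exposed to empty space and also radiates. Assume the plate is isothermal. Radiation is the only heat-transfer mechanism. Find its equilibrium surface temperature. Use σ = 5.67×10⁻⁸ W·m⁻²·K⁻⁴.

T ≈ 254 K

At equilibrium, absorbed power = emitted power.
Absorbing cross-section = A = 6.670 m²; emitting surface = 2A = 13.34 m² (ratio 2).
αS·A_cross = εσ·A_surf·T⁴  ⇒  T⁴ = αS/(ε·2σ).
T⁴ = 0.130·2340/(0.64·2·5.67×10⁻⁸) = 4.191×10⁹ K⁴.
T = (4.191×10⁹)^(1/4).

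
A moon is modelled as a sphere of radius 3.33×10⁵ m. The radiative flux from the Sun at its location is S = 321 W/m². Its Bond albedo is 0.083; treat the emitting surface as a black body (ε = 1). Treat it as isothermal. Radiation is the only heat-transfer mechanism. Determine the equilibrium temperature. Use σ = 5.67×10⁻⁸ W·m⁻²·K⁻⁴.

T ≈ 190 K

At equilibrium, absorbed power = emitted power.
Absorbing cross-section = πr² = 3.484×10¹¹ m²; emitting surface = 4πr² = 1.393×10¹² m² (ratio 4).
(1−a)S·A_cross = εσ·A_surf·T⁴  ⇒  T⁴ = (1−a)S/(4σ).
T⁴ = 0.917·321/(4·5.67×10⁻⁸) = 1.298×10⁹ K⁴.
T = (1.298×10⁹)^(1/4).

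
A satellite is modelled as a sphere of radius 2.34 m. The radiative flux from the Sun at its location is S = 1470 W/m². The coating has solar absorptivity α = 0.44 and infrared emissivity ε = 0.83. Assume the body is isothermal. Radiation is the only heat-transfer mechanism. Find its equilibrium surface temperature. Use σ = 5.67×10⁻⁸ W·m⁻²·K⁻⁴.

At equilibrium, absorbed power = emitted power.
Absorbing cross-section = πr² = 17.20 m²; emitting surface = 4πr² = 68.81 m² (ratio 4).
αS·A_cross = εσ·A_surf·T⁴  ⇒  T⁴ = αS/(ε·4σ).
T⁴ = 0.440·1470/(0.83·4·5.67×10⁻⁸) = 3.436×10⁹ K⁴.
T = (3.436×10⁹)^(1/4).

T ≈ 242 K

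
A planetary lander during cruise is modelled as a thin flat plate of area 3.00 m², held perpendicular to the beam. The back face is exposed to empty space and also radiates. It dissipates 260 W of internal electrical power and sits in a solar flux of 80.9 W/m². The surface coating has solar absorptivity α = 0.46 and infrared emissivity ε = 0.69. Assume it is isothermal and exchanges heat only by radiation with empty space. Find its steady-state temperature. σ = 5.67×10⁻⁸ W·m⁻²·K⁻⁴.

At steady state, absorbed solar power + internal power = radiated power.
Absorbed: α·S·A_cross = 0.46·80.9·3.000 = 111.6 W (cross-section A).
Total input = 111.6 + 260 = 371.6 W.
Radiated: εσ·A_surf·T⁴ with A_surf = 2A = 6.000 m².
T⁴ = 371.6/(0.69·5.67×10⁻⁸·6.000) = 1.583×10⁹ K⁴.

T ≈ 199 K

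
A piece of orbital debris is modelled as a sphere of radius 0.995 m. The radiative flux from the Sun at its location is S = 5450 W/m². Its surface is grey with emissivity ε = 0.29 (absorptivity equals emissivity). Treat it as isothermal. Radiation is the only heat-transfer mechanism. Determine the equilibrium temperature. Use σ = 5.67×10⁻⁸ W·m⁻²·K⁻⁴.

At equilibrium, absorbed power = emitted power.
Absorbing cross-section = πr² = 3.110 m²; emitting surface = 4πr² = 12.44 m² (ratio 4).
εS·A_cross = εσ·A_surf·T⁴  ⇒  T⁴ = S/(4σ)   (ε cancels).
T⁴ = 5450/(4·5.67×10⁻⁸) = 2.403×10¹⁰ K⁴.
T = (2.403×10¹⁰)^(1/4).

T ≈ 394 K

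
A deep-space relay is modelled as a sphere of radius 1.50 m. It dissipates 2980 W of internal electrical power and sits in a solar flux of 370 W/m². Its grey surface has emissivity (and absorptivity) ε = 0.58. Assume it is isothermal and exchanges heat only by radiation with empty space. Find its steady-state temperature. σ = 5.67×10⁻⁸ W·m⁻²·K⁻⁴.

T ≈ 264 K

At steady state, absorbed solar power + internal power = radiated power.
Absorbed: α·S·A_cross = 0.58·370·7.069 = 1517 W (cross-section πr²).
Total input = 1517 + 2980 = 4497 W.
Radiated: εσ·A_surf·T⁴ with A_surf = 4πr² = 28.27 m².
T⁴ = 4497/(0.58·5.67×10⁻⁸·28.27) = 4.836×10⁹ K⁴.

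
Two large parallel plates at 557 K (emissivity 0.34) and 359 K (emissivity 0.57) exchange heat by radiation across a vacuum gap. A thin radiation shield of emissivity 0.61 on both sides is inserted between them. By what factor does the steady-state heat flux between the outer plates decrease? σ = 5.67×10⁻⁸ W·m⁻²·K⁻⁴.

Without shield: q₀ = σΔ(T⁴)/(1/ε₁+1/ε₂−1) with denominator 3.696.
With shield the two gaps are in series; the resistances add: (1/ε₁+1/ε_s−1)+(1/ε_s+1/ε₂−1) = 3.581+2.394 = 5.974.
Heat-flux ratio q₀/q = 5.974/3.696.

factor ≈ 1.62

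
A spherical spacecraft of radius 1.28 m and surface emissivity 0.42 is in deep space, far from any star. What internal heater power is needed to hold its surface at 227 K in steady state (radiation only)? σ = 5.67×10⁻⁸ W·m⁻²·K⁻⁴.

P ≈ 1300 W

P = εσ·4πr²·T⁴.
4πr² = 20.59 m²; T⁴ = 2.655×10⁹ K⁴.
P = 0.42·5.67×10⁻⁸·20.59·2.655×10⁹.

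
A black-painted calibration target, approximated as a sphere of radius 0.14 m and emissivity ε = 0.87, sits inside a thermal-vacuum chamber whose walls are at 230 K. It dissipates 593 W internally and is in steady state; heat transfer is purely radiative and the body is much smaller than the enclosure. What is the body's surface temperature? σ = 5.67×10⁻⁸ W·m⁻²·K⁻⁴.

T ≈ 477 K

For a small grey body in a large enclosure, net radiated power = εσA(T⁴ − T_w⁴).
Steady state: P = εσA(T⁴ − T_w⁴) with A = 4πr² = 0.2463 m².
T⁴ = P/(εσA) + T_w⁴ = 593/(0.87·5.67×10⁻⁸·0.2463) + (230)⁴
    = 4.881×10¹⁰ + 2.798×10⁹ = 5.161×10¹⁰ K⁴.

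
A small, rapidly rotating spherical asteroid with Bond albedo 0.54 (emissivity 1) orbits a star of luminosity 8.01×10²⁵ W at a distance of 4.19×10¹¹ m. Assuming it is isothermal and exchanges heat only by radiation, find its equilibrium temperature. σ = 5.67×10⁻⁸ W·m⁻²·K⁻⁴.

T ≈ 92.6 K

First find the stellar flux at distance d: S = L/(4πd²) = 8.01×10²⁵/(4π·(4.19×10¹¹)²) = 36.31 W/m².
For an isothermal sphere, absorbed (1−a)S·πr² = emitted σ·4πr²·T⁴, so T⁴ = (1−a)S/(4σ).
T⁴ = 0.460·36.31/(4·5.67×10⁻⁸) = 7.364×10⁷ K⁴.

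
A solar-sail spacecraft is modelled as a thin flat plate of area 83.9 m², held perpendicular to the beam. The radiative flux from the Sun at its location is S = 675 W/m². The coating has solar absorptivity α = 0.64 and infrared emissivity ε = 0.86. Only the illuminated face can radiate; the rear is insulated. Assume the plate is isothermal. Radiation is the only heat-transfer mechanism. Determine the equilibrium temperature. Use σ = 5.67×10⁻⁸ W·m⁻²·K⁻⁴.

At equilibrium, absorbed power = emitted power.
Absorbing cross-section = A = 83.90 m²; emitting surface = A = 83.90 m² (ratio 1).
αS·A_cross = εσ·A_surf·T⁴  ⇒  T⁴ = αS/(ε·1σ).
T⁴ = 0.640·675/(0.86·1·5.67×10⁻⁸) = 8.859×10⁹ K⁴.
T = (8.859×10⁹)^(1/4).

T ≈ 307 K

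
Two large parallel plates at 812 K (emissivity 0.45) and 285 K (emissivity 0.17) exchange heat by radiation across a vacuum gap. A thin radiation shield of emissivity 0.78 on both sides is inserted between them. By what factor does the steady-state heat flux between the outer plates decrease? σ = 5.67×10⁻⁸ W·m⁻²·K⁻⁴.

factor ≈ 1.22

Without shield: q₀ = σΔ(T⁴)/(1/ε₁+1/ε₂−1) with denominator 7.105.
With shield the two gaps are in series; the resistances add: (1/ε₁+1/ε_s−1)+(1/ε_s+1/ε₂−1) = 2.504+6.164 = 8.669.
Heat-flux ratio q₀/q = 8.669/7.105.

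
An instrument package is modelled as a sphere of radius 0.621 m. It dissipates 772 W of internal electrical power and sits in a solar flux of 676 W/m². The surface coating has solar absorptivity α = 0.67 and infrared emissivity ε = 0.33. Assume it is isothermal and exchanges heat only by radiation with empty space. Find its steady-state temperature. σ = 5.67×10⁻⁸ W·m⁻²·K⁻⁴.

At steady state, absorbed solar power + internal power = radiated power.
Absorbed: α·S·A_cross = 0.67·676·1.212 = 548.7 W (cross-section πr²).
Total input = 548.7 + 772 = 1321 W.
Radiated: εσ·A_surf·T⁴ with A_surf = 4πr² = 4.846 m².
T⁴ = 1321/(0.33·5.67×10⁻⁸·4.846) = 1.457×10¹⁰ K⁴.

T ≈ 347 K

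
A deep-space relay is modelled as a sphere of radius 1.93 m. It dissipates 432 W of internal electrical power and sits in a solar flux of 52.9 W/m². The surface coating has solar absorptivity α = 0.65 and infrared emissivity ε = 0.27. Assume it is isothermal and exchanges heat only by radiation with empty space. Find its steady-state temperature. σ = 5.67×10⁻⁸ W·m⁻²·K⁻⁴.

T ≈ 185 K

At steady state, absorbed solar power + internal power = radiated power.
Absorbed: α·S·A_cross = 0.65·52.9·11.70 = 402.4 W (cross-section πr²).
Total input = 402.4 + 432 = 834.4 W.
Radiated: εσ·A_surf·T⁴ with A_surf = 4πr² = 46.81 m².
T⁴ = 834.4/(0.27·5.67×10⁻⁸·46.81) = 1.164×10⁹ K⁴.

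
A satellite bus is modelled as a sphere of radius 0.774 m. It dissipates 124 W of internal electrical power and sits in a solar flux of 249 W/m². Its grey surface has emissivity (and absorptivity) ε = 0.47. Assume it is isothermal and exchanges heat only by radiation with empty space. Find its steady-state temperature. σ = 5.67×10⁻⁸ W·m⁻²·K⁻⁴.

At steady state, absorbed solar power + internal power = radiated power.
Absorbed: α·S·A_cross = 0.47·249·1.882 = 220.3 W (cross-section πr²).
Total input = 220.3 + 124 = 344.3 W.
Radiated: εσ·A_surf·T⁴ with A_surf = 4πr² = 7.528 m².
T⁴ = 344.3/(0.47·5.67×10⁻⁸·7.528) = 1.716×10⁹ K⁴.

T ≈ 204 K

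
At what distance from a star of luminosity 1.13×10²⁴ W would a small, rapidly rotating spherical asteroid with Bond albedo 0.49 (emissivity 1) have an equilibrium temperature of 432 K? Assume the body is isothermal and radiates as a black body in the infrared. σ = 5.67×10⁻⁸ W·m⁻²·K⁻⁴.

d ≈ 2.41×10⁹ m

For an isothermal black-emitting sphere, (1−a)S·πr² = σ·4πr²·T⁴ ⇒ S = 4σT⁴/(1−a).
S = 4·5.67×10⁻⁸·(432)⁴/0.510 = 15490 W/m².
Flux falls as S = L/(4πd²), so d = √(L/(4πS)) = √(1.13×10²⁴/(4π·15490)).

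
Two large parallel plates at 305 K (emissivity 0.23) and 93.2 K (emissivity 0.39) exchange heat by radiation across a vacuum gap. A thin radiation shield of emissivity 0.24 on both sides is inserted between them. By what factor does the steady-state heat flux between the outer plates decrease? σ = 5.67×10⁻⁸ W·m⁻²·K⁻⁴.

Without shield: q₀ = σΔ(T⁴)/(1/ε₁+1/ε₂−1) with denominator 5.912.
With shield the two gaps are in series; the resistances add: (1/ε₁+1/ε_s−1)+(1/ε_s+1/ε₂−1) = 7.514+5.731 = 13.25.
Heat-flux ratio q₀/q = 13.25/5.912.

factor ≈ 2.24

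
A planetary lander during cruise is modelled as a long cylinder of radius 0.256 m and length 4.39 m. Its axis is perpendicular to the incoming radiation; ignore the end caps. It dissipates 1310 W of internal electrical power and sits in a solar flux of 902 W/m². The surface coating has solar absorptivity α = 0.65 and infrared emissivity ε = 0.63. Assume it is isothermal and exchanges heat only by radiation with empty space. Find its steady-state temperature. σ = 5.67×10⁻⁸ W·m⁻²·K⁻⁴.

At steady state, absorbed solar power + internal power = radiated power.
Absorbed: α·S·A_cross = 0.65·902·2.248 = 1318 W (cross-section 2rL).
Total input = 1318 + 1310 = 2628 W.
Radiated: εσ·A_surf·T⁴ with A_surf = 2πrL = 7.061 m².
T⁴ = 2628/(0.63·5.67×10⁻⁸·7.061) = 1.042×10¹⁰ K⁴.

T ≈ 319 K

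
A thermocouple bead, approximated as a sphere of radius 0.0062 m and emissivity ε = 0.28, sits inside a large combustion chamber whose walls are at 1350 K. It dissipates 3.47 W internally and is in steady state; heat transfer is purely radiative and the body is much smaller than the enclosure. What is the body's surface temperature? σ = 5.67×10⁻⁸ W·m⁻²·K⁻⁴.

For a small grey body in a large enclosure, net radiated power = εσA(T⁴ − T_w⁴).
Steady state: P = εσA(T⁴ − T_w⁴) with A = 4πr² = 4.831×10⁻⁴ m².
T⁴ = P/(εσA) + T_w⁴ = 3.47/(0.28·5.67×10⁻⁸·4.831×10⁻⁴) + (1350)⁴
    = 4.525×10¹¹ + 3.322×10¹² = 3.774×10¹² K⁴.

T ≈ 1390 K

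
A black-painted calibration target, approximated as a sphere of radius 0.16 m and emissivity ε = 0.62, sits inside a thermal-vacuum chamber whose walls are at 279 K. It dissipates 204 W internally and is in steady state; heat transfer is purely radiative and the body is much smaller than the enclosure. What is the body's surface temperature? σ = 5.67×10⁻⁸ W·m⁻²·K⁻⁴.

T ≈ 394 K

For a small grey body in a large enclosure, net radiated power = εσA(T⁴ − T_w⁴).
Steady state: P = εσA(T⁴ − T_w⁴) with A = 4πr² = 0.3217 m².
T⁴ = P/(εσA) + T_w⁴ = 204/(0.62·5.67×10⁻⁸·0.3217) + (279)⁴
    = 1.804×10¹⁰ + 6.059×10⁹ = 2.410×10¹⁰ K⁴.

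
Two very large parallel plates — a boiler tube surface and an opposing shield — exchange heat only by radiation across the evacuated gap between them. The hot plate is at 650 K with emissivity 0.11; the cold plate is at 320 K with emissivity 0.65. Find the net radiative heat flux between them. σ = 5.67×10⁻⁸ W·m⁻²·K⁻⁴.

q ≈ 989 W/m²

For two infinite grey parallel plates, q = σ(T₁⁴ − T₂⁴)/(1/ε₁ + 1/ε₂ − 1).
T₁⁴ − T₂⁴ = 1.785×10¹¹ − 1.049×10¹⁰ = 1.680×10¹¹ K⁴.
1/ε₁ + 1/ε₂ − 1 = 9.091 + 1.538 − 1 = 9.629.
q = 5.67×10⁻⁸ × 1.680×10¹¹ / 9.629.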